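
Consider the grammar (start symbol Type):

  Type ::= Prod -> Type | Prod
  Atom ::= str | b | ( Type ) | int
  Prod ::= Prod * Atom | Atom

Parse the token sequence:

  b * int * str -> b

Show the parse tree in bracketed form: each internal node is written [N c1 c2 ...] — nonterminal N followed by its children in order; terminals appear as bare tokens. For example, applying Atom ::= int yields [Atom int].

Type
Prod -> Type
Prod * Atom -> Type
Prod * Atom * Atom -> Type
Atom * Atom * Atom -> Type
b * Atom * Atom -> Type
b * int * Atom -> Type
b * int * str -> Type
b * int * str -> Prod
b * int * str -> Atom
b * int * str -> b

[Type [Prod [Prod [Prod [Atom b]] * [Atom int]] * [Atom str]] -> [Type [Prod [Atom b]]]]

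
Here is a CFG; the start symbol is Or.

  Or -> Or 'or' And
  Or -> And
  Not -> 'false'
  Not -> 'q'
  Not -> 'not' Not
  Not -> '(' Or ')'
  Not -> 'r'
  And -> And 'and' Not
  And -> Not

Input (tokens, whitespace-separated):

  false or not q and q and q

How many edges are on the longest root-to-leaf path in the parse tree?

6

[Or [Or [And [Not false]]] or [And [And [And [Not not [Not q]]] and [Not q]] and [Not q]]]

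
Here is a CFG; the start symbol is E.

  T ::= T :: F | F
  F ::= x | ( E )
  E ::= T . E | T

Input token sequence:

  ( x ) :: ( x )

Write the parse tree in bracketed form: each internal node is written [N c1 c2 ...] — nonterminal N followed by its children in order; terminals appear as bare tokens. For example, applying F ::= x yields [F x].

[E [T [T [F ( [E [T [F x]]] )]] :: [F ( [E [T [F x]]] )]]]

E
T
T :: F
F :: F
( E ) :: F
( T ) :: F
( F ) :: F
( x ) :: F
( x ) :: ( E )
( x ) :: ( T )
( x ) :: ( F )
( x ) :: ( x )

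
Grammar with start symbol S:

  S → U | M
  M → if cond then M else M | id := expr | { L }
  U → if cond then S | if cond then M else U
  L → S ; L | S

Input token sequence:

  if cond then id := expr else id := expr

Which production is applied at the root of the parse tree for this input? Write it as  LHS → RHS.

[S [M if cond then [M id := expr] else [M id := expr]]]

S → M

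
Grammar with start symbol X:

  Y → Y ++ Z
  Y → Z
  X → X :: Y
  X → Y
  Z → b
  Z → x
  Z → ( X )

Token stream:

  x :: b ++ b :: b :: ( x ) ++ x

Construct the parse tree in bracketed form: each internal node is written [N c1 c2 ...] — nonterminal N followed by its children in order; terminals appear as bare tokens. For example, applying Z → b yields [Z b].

X
X :: Y
X :: Y :: Y
X :: Y :: Y :: Y
Y :: Y :: Y :: Y
Z :: Y :: Y :: Y
x :: Y :: Y :: Y
x :: Y ++ Z :: Y :: Y
x :: Z ++ Z :: Y :: Y
x :: b ++ Z :: Y :: Y
x :: b ++ b :: Y :: Y
x :: b ++ b :: Z :: Y
x :: b ++ b :: b :: Y
x :: b ++ b :: b :: Y ++ Z
x :: b ++ b :: b :: Z ++ Z
x :: b ++ b :: b :: ( X ) ++ Z
x :: b ++ b :: b :: ( Y ) ++ Z
x :: b ++ b :: b :: ( Z ) ++ Z
x :: b ++ b :: b :: ( x ) ++ Z
x :: b ++ b :: b :: ( x ) ++ x

[X [X [X [X [Y [Z x]]] :: [Y [Y [Z b]] ++ [Z b]]] :: [Y [Z b]]] :: [Y [Y [Z ( [X [Y [Z x]]] )]] ++ [Z x]]]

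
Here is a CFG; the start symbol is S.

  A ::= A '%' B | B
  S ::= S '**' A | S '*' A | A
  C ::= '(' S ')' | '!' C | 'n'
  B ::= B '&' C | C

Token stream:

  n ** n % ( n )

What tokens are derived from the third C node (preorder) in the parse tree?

[S [S [A [B [C n]]]] ** [A [A [B [C n]]] % [B [C ( [S [A [B [C n]]]] )]]]]

( n )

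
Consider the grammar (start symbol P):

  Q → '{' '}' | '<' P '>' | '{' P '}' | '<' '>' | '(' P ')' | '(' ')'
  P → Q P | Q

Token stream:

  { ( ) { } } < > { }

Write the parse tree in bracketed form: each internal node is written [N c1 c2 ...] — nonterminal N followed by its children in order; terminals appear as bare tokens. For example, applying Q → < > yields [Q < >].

[P [Q { [P [Q ( )] [P [Q { }]]] }] [P [Q < >] [P [Q { }]]]]

P
Q P
{ P } P
{ Q P } P
{ ( ) P } P
{ ( ) Q } P
{ ( ) { } } P
{ ( ) { } } Q P
{ ( ) { } } < > P
{ ( ) { } } < > Q
{ ( ) { } } < > { }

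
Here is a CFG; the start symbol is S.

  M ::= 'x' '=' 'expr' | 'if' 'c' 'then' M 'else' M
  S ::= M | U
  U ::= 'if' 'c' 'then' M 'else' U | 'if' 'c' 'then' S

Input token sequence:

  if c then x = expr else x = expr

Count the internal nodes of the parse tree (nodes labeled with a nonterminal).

[S [M if c then [M x = expr] else [M x = expr]]]

4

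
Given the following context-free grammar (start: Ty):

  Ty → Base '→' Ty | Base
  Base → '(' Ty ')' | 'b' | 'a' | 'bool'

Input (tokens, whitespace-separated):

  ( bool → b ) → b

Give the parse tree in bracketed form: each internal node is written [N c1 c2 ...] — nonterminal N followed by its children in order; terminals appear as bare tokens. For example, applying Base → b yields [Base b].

Ty
Base → Ty
( Ty ) → Ty
( Base → Ty ) → Ty
( bool → Ty ) → Ty
( bool → Base ) → Ty
( bool → b ) → Ty
( bool → b ) → Base
( bool → b ) → b

[Ty [Base ( [Ty [Base bool] → [Ty [Base b]]] )] → [Ty [Base b]]]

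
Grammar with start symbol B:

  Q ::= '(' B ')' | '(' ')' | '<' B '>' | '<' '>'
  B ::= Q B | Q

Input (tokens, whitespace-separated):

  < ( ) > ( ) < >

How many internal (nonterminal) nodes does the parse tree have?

8

[B [Q < [B [Q ( )]] >] [B [Q ( )] [B [Q < >]]]]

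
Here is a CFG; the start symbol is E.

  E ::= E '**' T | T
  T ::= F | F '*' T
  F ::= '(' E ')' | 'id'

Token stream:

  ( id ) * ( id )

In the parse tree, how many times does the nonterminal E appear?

3

[E [T [F ( [E [T [F id]]] )] * [T [F ( [E [T [F id]]] )]]]]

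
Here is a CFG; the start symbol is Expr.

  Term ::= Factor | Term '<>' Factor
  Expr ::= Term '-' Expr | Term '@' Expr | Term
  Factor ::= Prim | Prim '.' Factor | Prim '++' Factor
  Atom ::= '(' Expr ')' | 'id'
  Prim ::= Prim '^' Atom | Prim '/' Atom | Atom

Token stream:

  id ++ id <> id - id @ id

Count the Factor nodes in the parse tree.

5

[Expr [Term [Term [Factor [Prim [Atom id]] ++ [Factor [Prim [Atom id]]]]] <> [Factor [Prim [Atom id]]]] - [Expr [Term [Factor [Prim [Atom id]]]] @ [Expr [Term [Factor [Prim [Atom id]]]]]]]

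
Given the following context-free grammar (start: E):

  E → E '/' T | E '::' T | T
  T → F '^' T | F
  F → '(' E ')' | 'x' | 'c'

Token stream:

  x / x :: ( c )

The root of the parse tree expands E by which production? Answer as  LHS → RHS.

[E [E [E [T [F x]]] / [T [F x]]] :: [T [F ( [E [T [F c]]] )]]]

E → E '::' T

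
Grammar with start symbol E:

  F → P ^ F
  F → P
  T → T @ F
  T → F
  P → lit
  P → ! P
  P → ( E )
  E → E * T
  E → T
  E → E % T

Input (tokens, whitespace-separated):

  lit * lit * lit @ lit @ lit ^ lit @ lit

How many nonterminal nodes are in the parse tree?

23

[E [E [E [T [F [P lit]]]] * [T [F [P lit]]]] * [T [T [T [T [F [P lit]]] @ [F [P lit]]] @ [F [P lit] ^ [F [P lit]]]] @ [F [P lit]]]]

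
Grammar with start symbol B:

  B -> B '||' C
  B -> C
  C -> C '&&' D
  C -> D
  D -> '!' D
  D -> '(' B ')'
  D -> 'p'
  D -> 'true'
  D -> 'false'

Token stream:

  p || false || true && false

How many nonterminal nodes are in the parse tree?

[B [B [B [C [D p]]] || [C [D false]]] || [C [C [D true]] && [D false]]]

11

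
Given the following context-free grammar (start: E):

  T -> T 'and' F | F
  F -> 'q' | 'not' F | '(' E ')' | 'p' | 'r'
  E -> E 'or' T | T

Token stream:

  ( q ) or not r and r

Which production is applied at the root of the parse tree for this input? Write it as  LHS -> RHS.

[E [E [T [F ( [E [T [F q]]] )]]] or [T [T [F not [F r]]] and [F r]]]

E -> E 'or' T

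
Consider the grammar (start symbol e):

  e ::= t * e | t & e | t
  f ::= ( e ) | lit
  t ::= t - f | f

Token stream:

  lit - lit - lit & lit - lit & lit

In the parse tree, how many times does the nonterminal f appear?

6

[e [t [t [t [f lit]] - [f lit]] - [f lit]] & [e [t [t [f lit]] - [f lit]] & [e [t [f lit]]]]]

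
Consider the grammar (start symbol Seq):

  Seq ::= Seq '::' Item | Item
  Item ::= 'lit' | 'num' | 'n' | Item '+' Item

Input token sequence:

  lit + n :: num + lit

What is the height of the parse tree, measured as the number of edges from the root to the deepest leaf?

[Seq [Seq [Item [Item lit] + [Item n]]] :: [Item [Item num] + [Item lit]]]

4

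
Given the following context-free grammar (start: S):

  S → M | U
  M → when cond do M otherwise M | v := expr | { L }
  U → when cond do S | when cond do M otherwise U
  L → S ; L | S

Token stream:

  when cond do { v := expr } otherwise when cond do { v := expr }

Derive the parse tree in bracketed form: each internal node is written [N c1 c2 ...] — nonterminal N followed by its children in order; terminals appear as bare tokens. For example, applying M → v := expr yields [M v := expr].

S
U
when cond do M otherwise U
when cond do { L } otherwise U
when cond do { S } otherwise U
when cond do { M } otherwise U
when cond do { v := expr } otherwise U
when cond do { v := expr } otherwise when cond do S
when cond do { v := expr } otherwise when cond do M
when cond do { v := expr } otherwise when cond do { L }
when cond do { v := expr } otherwise when cond do { S }
when cond do { v := expr } otherwise when cond do { M }
when cond do { v := expr } otherwise when cond do { v := expr }

[S [U when cond do [M { [L [S [M v := expr]]] }] otherwise [U when cond do [S [M { [L [S [M v := expr]]] }]]]]]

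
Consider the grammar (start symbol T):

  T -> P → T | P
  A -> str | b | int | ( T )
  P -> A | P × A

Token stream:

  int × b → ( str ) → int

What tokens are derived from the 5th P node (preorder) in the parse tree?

int

[T [P [P [A int]] × [A b]] → [T [P [A ( [T [P [A str]]] )]] → [T [P [A int]]]]]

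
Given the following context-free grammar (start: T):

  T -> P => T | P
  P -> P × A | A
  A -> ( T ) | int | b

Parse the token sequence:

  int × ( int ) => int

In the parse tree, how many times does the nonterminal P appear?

4

[T [P [P [A int]] × [A ( [T [P [A int]]] )]] => [T [P [A int]]]]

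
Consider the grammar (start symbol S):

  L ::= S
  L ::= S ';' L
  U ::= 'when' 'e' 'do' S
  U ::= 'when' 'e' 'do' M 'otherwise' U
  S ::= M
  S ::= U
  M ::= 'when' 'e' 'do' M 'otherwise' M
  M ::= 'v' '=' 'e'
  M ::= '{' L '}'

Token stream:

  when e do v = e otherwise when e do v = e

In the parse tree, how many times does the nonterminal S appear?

[S [U when e do [M v = e] otherwise [U when e do [S [M v = e]]]]]

2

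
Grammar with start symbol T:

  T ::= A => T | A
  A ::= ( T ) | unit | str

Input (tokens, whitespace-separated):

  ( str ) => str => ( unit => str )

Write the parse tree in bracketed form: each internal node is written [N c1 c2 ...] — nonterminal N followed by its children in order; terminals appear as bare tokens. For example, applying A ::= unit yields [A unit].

[T [A ( [T [A str]] )] => [T [A str] => [T [A ( [T [A unit] => [T [A str]]] )]]]]

T
A => T
( T ) => T
( A ) => T
( str ) => T
( str ) => A => T
( str ) => str => T
( str ) => str => A
( str ) => str => ( T )
( str ) => str => ( A => T )
( str ) => str => ( unit => T )
( str ) => str => ( unit => A )
( str ) => str => ( unit => str )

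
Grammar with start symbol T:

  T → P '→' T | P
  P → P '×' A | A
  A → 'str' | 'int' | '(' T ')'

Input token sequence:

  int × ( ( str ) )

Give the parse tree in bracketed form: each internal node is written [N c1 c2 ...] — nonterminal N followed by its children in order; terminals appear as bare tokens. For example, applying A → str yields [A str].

T
P
P × A
A × A
int × A
int × ( T )
int × ( P )
int × ( A )
int × ( ( T ) )
int × ( ( P ) )
int × ( ( A ) )
int × ( ( str ) )

[T [P [P [A int]] × [A ( [T [P [A ( [T [P [A str]]] )]]] )]]]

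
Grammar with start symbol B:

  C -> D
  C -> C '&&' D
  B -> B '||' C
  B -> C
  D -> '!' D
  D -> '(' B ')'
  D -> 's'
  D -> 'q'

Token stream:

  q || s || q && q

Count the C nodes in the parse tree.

[B [B [B [C [D q]]] || [C [D s]]] || [C [C [D q]] && [D q]]]

4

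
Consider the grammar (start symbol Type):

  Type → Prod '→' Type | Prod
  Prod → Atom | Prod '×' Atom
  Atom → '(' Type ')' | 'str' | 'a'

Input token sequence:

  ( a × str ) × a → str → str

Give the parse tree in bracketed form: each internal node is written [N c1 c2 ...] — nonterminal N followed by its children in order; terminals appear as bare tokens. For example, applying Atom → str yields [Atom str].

Type
Prod → Type
Prod × Atom → Type
Atom × Atom → Type
( Type ) × Atom → Type
( Prod ) × Atom → Type
( Prod × Atom ) × Atom → Type
( Atom × Atom ) × Atom → Type
( a × Atom ) × Atom → Type
( a × str ) × Atom → Type
( a × str ) × a → Type
( a × str ) × a → Prod → Type
( a × str ) × a → Atom → Type
( a × str ) × a → str → Type
( a × str ) × a → str → Prod
( a × str ) × a → str → Atom
( a × str ) × a → str → str

[Type [Prod [Prod [Atom ( [Type [Prod [Prod [Atom a]] × [Atom str]]] )]] × [Atom a]] → [Type [Prod [Atom str]] → [Type [Prod [Atom str]]]]]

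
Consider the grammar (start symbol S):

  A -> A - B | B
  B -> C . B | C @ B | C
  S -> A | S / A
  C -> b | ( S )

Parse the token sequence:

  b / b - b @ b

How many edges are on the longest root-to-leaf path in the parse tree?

[S [S [A [B [C b]]]] / [A [A [B [C b]]] - [B [C b] @ [B [C b]]]]]

5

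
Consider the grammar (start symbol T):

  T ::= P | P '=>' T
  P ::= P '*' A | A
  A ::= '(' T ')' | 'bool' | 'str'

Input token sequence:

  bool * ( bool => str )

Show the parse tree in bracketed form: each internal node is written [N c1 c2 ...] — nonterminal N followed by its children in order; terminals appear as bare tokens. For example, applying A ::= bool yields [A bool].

T
P
P * A
A * A
bool * A
bool * ( T )
bool * ( P => T )
bool * ( A => T )
bool * ( bool => T )
bool * ( bool => P )
bool * ( bool => A )
bool * ( bool => str )

[T [P [P [A bool]] * [A ( [T [P [A bool]] => [T [P [A str]]]] )]]]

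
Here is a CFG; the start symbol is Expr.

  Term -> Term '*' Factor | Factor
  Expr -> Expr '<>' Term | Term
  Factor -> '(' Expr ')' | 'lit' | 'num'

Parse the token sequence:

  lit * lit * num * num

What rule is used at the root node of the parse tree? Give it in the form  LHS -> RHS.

[Expr [Term [Term [Term [Term [Factor lit]] * [Factor lit]] * [Factor num]] * [Factor num]]]

Expr -> Term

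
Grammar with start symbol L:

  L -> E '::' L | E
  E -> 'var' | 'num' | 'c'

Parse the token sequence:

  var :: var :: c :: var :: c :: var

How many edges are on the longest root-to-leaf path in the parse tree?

7

[L [E var] :: [L [E var] :: [L [E c] :: [L [E var] :: [L [E c] :: [L [E var]]]]]]]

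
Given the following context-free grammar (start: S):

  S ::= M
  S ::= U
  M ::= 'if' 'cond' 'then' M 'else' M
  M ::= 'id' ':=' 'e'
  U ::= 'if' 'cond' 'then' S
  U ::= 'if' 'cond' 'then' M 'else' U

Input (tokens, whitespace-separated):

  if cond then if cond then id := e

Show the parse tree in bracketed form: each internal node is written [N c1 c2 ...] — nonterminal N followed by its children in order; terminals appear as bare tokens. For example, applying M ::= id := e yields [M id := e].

[S [U if cond then [S [U if cond then [S [M id := e]]]]]]

S
U
if cond then S
if cond then U
if cond then if cond then S
if cond then if cond then M
if cond then if cond then id := e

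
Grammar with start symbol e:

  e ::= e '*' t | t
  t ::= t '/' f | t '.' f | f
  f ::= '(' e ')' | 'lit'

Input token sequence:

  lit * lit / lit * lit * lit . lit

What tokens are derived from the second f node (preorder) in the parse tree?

[e [e [e [e [t [f lit]]] * [t [t [f lit]] / [f lit]]] * [t [f lit]]] * [t [t [f lit]] . [f lit]]]

lit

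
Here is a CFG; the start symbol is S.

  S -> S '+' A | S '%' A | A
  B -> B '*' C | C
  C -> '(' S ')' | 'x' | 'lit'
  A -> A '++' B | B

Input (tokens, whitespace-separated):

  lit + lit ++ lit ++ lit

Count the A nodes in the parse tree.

4

[S [S [A [B [C lit]]]] + [A [A [A [B [C lit]]] ++ [B [C lit]]] ++ [B [C lit]]]]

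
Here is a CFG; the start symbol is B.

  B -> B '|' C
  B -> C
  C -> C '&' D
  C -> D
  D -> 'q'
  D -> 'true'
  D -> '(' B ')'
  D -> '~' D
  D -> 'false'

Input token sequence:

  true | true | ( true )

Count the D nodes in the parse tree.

4

[B [B [B [C [D true]]] | [C [D true]]] | [C [D ( [B [C [D true]]] )]]]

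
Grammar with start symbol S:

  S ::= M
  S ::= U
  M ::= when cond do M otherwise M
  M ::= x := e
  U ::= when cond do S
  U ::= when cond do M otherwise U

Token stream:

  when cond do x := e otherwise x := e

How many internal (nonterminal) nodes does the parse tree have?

4

[S [M when cond do [M x := e] otherwise [M x := e]]]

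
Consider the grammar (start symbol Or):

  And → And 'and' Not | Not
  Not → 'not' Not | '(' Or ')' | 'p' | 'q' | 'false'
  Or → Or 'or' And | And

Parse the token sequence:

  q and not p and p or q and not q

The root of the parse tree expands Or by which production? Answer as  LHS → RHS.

[Or [Or [And [And [And [Not q]] and [Not not [Not p]]] and [Not p]]] or [And [And [Not q]] and [Not not [Not q]]]]

Or → Or 'or' And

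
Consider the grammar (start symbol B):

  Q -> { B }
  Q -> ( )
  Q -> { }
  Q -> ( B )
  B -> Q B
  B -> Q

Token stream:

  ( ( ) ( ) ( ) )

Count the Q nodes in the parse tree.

[B [Q ( [B [Q ( )] [B [Q ( )] [B [Q ( )]]]] )]]

4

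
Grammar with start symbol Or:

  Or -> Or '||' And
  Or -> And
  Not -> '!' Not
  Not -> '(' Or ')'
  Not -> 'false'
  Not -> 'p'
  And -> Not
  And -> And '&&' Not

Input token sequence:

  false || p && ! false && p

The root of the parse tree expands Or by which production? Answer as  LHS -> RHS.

Or -> Or '||' And

[Or [Or [And [Not false]]] || [And [And [And [Not p]] && [Not ! [Not false]]] && [Not p]]]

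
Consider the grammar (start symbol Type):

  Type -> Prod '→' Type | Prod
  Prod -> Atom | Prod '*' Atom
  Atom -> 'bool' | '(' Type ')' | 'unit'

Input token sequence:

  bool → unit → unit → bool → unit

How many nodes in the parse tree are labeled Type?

[Type [Prod [Atom bool]] → [Type [Prod [Atom unit]] → [Type [Prod [Atom unit]] → [Type [Prod [Atom bool]] → [Type [Prod [Atom unit]]]]]]]

5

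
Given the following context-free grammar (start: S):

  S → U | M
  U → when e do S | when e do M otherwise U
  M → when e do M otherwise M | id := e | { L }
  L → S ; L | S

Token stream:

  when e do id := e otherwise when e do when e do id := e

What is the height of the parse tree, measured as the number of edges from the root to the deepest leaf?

[S [U when e do [M id := e] otherwise [U when e do [S [U when e do [S [M id := e]]]]]]]

7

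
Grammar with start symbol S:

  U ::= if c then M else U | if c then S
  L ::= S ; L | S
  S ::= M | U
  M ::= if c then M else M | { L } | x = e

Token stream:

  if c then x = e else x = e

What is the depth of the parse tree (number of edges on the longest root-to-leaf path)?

3

[S [M if c then [M x = e] else [M x = e]]]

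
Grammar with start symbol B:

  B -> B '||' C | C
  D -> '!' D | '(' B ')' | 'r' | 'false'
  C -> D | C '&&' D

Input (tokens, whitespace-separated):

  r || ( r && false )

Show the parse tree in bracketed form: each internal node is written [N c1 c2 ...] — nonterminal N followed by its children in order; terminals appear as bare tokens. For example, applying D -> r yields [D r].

[B [B [C [D r]]] || [C [D ( [B [C [C [D r]] && [D false]]] )]]]

B
B || C
C || C
D || C
r || C
r || D
r || ( B )
r || ( C )
r || ( C && D )
r || ( D && D )
r || ( r && D )
r || ( r && false )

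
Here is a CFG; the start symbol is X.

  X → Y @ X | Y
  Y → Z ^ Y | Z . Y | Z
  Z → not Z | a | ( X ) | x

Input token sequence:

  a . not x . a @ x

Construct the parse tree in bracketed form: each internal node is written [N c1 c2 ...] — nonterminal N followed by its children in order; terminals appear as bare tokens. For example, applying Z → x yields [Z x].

X
Y @ X
Z . Y @ X
a . Y @ X
a . Z . Y @ X
a . not Z . Y @ X
a . not x . Y @ X
a . not x . Z @ X
a . not x . a @ X
a . not x . a @ Y
a . not x . a @ Z
a . not x . a @ x

[X [Y [Z a] . [Y [Z not [Z x]] . [Y [Z a]]]] @ [X [Y [Z x]]]]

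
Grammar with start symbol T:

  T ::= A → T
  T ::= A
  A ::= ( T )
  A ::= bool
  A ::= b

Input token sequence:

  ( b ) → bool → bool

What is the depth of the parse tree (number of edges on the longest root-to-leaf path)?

[T [A ( [T [A b]] )] → [T [A bool] → [T [A bool]]]]

4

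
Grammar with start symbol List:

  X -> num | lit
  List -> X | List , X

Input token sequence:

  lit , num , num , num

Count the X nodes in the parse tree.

4

[List [List [List [List [X lit]] , [X num]] , [X num]] , [X num]]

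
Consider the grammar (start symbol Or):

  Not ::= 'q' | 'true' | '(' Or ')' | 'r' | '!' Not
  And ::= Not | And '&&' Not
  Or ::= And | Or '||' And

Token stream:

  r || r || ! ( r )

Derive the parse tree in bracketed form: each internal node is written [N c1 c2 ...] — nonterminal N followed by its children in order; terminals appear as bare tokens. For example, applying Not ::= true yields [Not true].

[Or [Or [Or [And [Not r]]] || [And [Not r]]] || [And [Not ! [Not ( [Or [And [Not r]]] )]]]]

Or
Or || And
Or || And || And
And || And || And
Not || And || And
r || And || And
r || Not || And
r || r || And
r || r || Not
r || r || ! Not
r || r || ! ( Or )
r || r || ! ( And )
r || r || ! ( Not )
r || r || ! ( r )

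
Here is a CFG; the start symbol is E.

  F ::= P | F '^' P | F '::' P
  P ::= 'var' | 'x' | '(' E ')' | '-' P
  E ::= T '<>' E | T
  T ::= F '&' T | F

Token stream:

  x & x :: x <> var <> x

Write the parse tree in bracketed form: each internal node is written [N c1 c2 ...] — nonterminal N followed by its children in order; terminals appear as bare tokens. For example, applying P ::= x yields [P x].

[E [T [F [P x]] & [T [F [F [P x]] :: [P x]]]] <> [E [T [F [P var]]] <> [E [T [F [P x]]]]]]

E
T <> E
F & T <> E
P & T <> E
x & T <> E
x & F <> E
x & F :: P <> E
x & P :: P <> E
x & x :: P <> E
x & x :: x <> E
x & x :: x <> T <> E
x & x :: x <> F <> E
x & x :: x <> P <> E
x & x :: x <> var <> E
x & x :: x <> var <> T
x & x :: x <> var <> F
x & x :: x <> var <> P
x & x :: x <> var <> x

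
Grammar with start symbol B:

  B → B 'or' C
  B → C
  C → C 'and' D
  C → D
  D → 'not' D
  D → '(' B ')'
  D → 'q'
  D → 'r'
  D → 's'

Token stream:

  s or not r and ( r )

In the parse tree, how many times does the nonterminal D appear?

5

[B [B [C [D s]]] or [C [C [D not [D r]]] and [D ( [B [C [D r]]] )]]]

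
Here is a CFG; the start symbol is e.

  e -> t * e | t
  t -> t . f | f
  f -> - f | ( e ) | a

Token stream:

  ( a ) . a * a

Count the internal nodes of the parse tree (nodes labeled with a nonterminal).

11

[e [t [t [f ( [e [t [f a]]] )]] . [f a]] * [e [t [f a]]]]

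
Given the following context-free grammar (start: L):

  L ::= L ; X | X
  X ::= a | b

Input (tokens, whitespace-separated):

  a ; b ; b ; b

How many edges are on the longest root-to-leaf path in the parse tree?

5

[L [L [L [L [X a]] ; [X b]] ; [X b]] ; [X b]]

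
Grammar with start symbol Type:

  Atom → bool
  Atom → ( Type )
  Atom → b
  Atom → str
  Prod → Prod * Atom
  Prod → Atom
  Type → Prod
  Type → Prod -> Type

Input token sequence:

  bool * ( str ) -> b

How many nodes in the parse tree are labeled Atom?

[Type [Prod [Prod [Atom bool]] * [Atom ( [Type [Prod [Atom str]]] )]] -> [Type [Prod [Atom b]]]]

4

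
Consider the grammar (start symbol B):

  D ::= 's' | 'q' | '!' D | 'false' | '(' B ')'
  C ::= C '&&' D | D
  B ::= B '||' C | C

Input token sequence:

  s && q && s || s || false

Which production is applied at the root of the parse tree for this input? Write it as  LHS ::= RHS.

B ::= B '||' C

[B [B [B [C [C [C [D s]] && [D q]] && [D s]]] || [C [D s]]] || [C [D false]]]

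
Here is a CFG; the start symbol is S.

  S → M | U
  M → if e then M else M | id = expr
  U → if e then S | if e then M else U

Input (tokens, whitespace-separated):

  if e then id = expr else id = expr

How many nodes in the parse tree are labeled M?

3

[S [M if e then [M id = expr] else [M id = expr]]]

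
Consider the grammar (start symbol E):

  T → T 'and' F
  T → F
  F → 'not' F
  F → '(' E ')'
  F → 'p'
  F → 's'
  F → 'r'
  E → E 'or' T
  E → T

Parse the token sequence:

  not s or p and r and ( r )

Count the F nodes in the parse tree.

6

[E [E [T [F not [F s]]]] or [T [T [T [F p]] and [F r]] and [F ( [E [T [F r]]] )]]]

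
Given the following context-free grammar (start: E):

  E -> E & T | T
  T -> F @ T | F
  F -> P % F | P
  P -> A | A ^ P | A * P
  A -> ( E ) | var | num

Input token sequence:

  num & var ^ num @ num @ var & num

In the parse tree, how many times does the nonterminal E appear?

3

[E [E [E [T [F [P [A num]]]]] & [T [F [P [A var] ^ [P [A num]]]] @ [T [F [P [A num]]] @ [T [F [P [A var]]]]]]] & [T [F [P [A num]]]]]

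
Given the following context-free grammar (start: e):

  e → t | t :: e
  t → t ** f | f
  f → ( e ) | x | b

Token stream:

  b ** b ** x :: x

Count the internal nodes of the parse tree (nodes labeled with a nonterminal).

[e [t [t [t [f b]] ** [f b]] ** [f x]] :: [e [t [f x]]]]

10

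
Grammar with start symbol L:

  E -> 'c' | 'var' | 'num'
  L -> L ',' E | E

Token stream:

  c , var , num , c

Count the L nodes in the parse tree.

4

[L [L [L [L [E c]] , [E var]] , [E num]] , [E c]]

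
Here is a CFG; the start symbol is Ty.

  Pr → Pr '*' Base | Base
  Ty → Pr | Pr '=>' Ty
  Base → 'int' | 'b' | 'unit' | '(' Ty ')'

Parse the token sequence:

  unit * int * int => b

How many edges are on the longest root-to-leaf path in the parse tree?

[Ty [Pr [Pr [Pr [Base unit]] * [Base int]] * [Base int]] => [Ty [Pr [Base b]]]]

5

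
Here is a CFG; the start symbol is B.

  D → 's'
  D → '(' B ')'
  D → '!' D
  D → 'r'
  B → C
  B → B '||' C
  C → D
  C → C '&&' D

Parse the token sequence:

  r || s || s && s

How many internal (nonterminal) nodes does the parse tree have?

11

[B [B [B [C [D r]]] || [C [D s]]] || [C [C [D s]] && [D s]]]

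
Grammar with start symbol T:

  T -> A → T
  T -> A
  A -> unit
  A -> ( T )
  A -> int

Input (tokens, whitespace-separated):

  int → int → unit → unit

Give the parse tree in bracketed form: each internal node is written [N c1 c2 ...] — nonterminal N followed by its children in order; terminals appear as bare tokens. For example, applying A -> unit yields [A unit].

T
A → T
int → T
int → A → T
int → int → T
int → int → A → T
int → int → unit → T
int → int → unit → A
int → int → unit → unit

[T [A int] → [T [A int] → [T [A unit] → [T [A unit]]]]]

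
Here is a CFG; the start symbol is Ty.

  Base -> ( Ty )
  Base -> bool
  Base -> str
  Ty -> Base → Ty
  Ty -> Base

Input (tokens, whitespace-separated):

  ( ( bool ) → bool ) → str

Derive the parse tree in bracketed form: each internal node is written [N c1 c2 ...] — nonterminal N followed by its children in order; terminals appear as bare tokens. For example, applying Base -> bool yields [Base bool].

[Ty [Base ( [Ty [Base ( [Ty [Base bool]] )] → [Ty [Base bool]]] )] → [Ty [Base str]]]

Ty
Base → Ty
( Ty ) → Ty
( Base → Ty ) → Ty
( ( Ty ) → Ty ) → Ty
( ( Base ) → Ty ) → Ty
( ( bool ) → Ty ) → Ty
( ( bool ) → Base ) → Ty
( ( bool ) → bool ) → Ty
( ( bool ) → bool ) → Base
( ( bool ) → bool ) → str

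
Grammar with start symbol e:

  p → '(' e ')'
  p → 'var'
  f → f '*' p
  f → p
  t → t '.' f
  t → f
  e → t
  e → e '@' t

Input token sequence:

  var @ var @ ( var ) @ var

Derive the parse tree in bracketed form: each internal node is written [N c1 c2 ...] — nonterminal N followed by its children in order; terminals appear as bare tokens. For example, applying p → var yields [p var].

e
e @ t
e @ t @ t
e @ t @ t @ t
t @ t @ t @ t
f @ t @ t @ t
p @ t @ t @ t
var @ t @ t @ t
var @ f @ t @ t
var @ p @ t @ t
var @ var @ t @ t
var @ var @ f @ t
var @ var @ p @ t
var @ var @ ( e ) @ t
var @ var @ ( t ) @ t
var @ var @ ( f ) @ t
var @ var @ ( p ) @ t
var @ var @ ( var ) @ t
var @ var @ ( var ) @ f
var @ var @ ( var ) @ p
var @ var @ ( var ) @ var

[e [e [e [e [t [f [p var]]]] @ [t [f [p var]]]] @ [t [f [p ( [e [t [f [p var]]]] )]]]] @ [t [f [p var]]]]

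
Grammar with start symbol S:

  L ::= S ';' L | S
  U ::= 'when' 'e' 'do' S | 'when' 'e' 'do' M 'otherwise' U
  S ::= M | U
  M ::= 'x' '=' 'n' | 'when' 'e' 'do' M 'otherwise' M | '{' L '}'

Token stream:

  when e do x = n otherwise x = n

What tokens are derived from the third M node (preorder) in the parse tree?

x = n

[S [M when e do [M x = n] otherwise [M x = n]]]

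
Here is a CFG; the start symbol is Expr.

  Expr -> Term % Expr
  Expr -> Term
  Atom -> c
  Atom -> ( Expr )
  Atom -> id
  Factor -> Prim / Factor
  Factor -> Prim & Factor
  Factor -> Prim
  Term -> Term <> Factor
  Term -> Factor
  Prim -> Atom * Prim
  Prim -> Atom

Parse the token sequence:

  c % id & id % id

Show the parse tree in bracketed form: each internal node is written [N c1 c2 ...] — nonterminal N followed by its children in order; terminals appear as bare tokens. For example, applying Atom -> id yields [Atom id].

[Expr [Term [Factor [Prim [Atom c]]]] % [Expr [Term [Factor [Prim [Atom id]] & [Factor [Prim [Atom id]]]]] % [Expr [Term [Factor [Prim [Atom id]]]]]]]

Expr
Term % Expr
Factor % Expr
Prim % Expr
Atom % Expr
c % Expr
c % Term % Expr
c % Factor % Expr
c % Prim & Factor % Expr
c % Atom & Factor % Expr
c % id & Factor % Expr
c % id & Prim % Expr
c % id & Atom % Expr
c % id & id % Expr
c % id & id % Term
c % id & id % Factor
c % id & id % Prim
c % id & id % Atom
c % id & id % id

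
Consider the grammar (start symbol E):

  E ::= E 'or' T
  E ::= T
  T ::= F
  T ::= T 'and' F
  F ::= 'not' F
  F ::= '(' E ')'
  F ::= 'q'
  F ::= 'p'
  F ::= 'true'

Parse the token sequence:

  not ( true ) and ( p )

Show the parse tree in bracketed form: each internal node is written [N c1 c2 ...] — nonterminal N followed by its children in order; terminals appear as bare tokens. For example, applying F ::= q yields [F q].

[E [T [T [F not [F ( [E [T [F true]]] )]]] and [F ( [E [T [F p]]] )]]]

E
T
T and F
F and F
not F and F
not ( E ) and F
not ( T ) and F
not ( F ) and F
not ( true ) and F
not ( true ) and ( E )
not ( true ) and ( T )
not ( true ) and ( F )
not ( true ) and ( p )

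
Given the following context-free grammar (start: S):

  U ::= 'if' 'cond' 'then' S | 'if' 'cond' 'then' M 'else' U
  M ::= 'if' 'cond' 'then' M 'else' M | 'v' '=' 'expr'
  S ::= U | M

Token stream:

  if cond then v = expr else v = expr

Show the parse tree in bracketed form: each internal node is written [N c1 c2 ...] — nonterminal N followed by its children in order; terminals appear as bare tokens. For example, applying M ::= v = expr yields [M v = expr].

S
M
if cond then M else M
if cond then v = expr else M
if cond then v = expr else v = expr

[S [M if cond then [M v = expr] else [M v = expr]]]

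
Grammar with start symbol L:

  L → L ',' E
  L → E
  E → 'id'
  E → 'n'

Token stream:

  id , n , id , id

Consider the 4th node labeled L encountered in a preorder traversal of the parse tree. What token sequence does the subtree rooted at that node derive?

id

[L [L [L [L [E id]] , [E n]] , [E id]] , [E id]]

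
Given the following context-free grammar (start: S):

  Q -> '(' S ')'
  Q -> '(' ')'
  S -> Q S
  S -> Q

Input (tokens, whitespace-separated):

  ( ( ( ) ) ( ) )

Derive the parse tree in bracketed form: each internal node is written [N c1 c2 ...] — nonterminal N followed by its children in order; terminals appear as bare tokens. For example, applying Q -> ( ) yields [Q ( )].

S
Q
( S )
( Q S )
( ( S ) S )
( ( Q ) S )
( ( ( ) ) S )
( ( ( ) ) Q )
( ( ( ) ) ( ) )

[S [Q ( [S [Q ( [S [Q ( )]] )] [S [Q ( )]]] )]]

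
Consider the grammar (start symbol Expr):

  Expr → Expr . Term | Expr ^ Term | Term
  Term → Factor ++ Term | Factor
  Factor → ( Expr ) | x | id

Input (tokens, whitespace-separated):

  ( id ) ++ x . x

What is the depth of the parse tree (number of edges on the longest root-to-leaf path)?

[Expr [Expr [Term [Factor ( [Expr [Term [Factor id]]] )] ++ [Term [Factor x]]]] . [Term [Factor x]]]

7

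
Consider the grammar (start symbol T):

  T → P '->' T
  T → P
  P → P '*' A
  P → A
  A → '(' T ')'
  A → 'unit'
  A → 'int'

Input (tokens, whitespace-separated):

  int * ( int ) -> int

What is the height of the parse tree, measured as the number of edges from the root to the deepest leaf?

6

[T [P [P [A int]] * [A ( [T [P [A int]]] )]] -> [T [P [A int]]]]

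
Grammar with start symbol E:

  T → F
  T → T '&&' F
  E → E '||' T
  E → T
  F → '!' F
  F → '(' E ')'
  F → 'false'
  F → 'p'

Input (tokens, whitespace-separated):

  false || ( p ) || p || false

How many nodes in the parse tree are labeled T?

5

[E [E [E [E [T [F false]]] || [T [F ( [E [T [F p]]] )]]] || [T [F p]]] || [T [F false]]]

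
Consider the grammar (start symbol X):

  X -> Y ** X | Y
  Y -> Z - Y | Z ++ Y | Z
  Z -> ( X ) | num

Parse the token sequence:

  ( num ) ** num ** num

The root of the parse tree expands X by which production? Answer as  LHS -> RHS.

X -> Y ** X

[X [Y [Z ( [X [Y [Z num]]] )]] ** [X [Y [Z num]] ** [X [Y [Z num]]]]]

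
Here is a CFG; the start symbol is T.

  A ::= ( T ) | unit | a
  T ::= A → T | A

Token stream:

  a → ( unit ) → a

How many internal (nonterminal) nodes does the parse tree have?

[T [A a] → [T [A ( [T [A unit]] )] → [T [A a]]]]

8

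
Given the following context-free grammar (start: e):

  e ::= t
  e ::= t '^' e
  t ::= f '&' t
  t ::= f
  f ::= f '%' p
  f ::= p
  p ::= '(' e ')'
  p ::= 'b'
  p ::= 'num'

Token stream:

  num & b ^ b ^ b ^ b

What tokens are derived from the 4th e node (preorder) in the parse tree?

[e [t [f [p num]] & [t [f [p b]]]] ^ [e [t [f [p b]]] ^ [e [t [f [p b]]] ^ [e [t [f [p b]]]]]]]

b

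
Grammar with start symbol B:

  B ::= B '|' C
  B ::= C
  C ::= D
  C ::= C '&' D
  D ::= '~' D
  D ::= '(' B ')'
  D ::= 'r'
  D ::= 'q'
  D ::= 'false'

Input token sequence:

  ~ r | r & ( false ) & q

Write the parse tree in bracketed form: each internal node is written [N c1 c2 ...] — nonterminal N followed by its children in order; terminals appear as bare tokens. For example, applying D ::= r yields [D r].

[B [B [C [D ~ [D r]]]] | [C [C [C [D r]] & [D ( [B [C [D false]]] )]] & [D q]]]

B
B | C
C | C
D | C
~ D | C
~ r | C
~ r | C & D
~ r | C & D & D
~ r | D & D & D
~ r | r & D & D
~ r | r & ( B ) & D
~ r | r & ( C ) & D
~ r | r & ( D ) & D
~ r | r & ( false ) & D
~ r | r & ( false ) & q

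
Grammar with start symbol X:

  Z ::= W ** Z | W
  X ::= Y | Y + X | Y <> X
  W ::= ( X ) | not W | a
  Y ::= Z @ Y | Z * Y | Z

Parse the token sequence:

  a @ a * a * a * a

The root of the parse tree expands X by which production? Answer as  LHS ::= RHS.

[X [Y [Z [W a]] @ [Y [Z [W a]] * [Y [Z [W a]] * [Y [Z [W a]] * [Y [Z [W a]]]]]]]]

X ::= Y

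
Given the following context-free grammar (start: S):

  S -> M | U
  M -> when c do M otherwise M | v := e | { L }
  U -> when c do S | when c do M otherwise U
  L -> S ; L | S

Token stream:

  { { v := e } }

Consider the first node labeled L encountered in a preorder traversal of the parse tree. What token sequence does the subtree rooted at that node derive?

{ v := e }

[S [M { [L [S [M { [L [S [M v := e]]] }]]] }]]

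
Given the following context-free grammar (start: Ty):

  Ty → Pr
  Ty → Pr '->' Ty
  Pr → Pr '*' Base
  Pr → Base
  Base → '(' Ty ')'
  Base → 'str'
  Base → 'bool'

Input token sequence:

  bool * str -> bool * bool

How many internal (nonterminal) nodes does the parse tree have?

[Ty [Pr [Pr [Base bool]] * [Base str]] -> [Ty [Pr [Pr [Base bool]] * [Base bool]]]]

10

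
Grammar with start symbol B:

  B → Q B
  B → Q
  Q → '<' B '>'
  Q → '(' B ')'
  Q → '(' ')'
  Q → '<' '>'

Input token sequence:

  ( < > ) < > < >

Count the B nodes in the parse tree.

[B [Q ( [B [Q < >]] )] [B [Q < >] [B [Q < >]]]]

4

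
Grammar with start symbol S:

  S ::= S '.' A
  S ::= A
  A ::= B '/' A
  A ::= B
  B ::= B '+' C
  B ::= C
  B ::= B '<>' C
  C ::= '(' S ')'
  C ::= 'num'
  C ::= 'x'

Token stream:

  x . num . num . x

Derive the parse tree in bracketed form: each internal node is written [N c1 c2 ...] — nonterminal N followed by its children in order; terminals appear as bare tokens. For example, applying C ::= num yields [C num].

[S [S [S [S [A [B [C x]]]] . [A [B [C num]]]] . [A [B [C num]]]] . [A [B [C x]]]]

S
S . A
S . A . A
S . A . A . A
A . A . A . A
B . A . A . A
C . A . A . A
x . A . A . A
x . B . A . A
x . C . A . A
x . num . A . A
x . num . B . A
x . num . C . A
x . num . num . A
x . num . num . B
x . num . num . C
x . num . num . x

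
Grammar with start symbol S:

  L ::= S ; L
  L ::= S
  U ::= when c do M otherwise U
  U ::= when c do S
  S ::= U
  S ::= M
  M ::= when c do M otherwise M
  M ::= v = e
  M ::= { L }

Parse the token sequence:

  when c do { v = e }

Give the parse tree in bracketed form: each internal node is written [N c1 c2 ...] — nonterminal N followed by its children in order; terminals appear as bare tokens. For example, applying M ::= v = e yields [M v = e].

[S [U when c do [S [M { [L [S [M v = e]]] }]]]]

S
U
when c do S
when c do M
when c do { L }
when c do { S }
when c do { M }
when c do { v = e }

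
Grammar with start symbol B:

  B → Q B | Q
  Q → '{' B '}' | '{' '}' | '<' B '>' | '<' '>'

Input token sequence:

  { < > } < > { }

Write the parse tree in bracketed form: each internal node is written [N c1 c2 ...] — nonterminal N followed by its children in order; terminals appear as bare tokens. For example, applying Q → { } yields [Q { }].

B
Q B
{ B } B
{ Q } B
{ < > } B
{ < > } Q B
{ < > } < > B
{ < > } < > Q
{ < > } < > { }

[B [Q { [B [Q < >]] }] [B [Q < >] [B [Q { }]]]]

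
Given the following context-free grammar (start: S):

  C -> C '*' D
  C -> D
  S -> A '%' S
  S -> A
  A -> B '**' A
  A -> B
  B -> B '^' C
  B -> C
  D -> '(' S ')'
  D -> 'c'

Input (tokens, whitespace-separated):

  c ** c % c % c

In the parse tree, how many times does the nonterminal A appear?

4

[S [A [B [C [D c]]] ** [A [B [C [D c]]]]] % [S [A [B [C [D c]]]] % [S [A [B [C [D c]]]]]]]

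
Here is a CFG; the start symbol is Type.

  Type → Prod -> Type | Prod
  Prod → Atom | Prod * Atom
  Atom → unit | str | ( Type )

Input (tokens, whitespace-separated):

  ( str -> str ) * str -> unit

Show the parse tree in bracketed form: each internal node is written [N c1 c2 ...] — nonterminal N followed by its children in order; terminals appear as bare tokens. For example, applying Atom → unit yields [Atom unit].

[Type [Prod [Prod [Atom ( [Type [Prod [Atom str]] -> [Type [Prod [Atom str]]]] )]] * [Atom str]] -> [Type [Prod [Atom unit]]]]

Type
Prod -> Type
Prod * Atom -> Type
Atom * Atom -> Type
( Type ) * Atom -> Type
( Prod -> Type ) * Atom -> Type
( Atom -> Type ) * Atom -> Type
( str -> Type ) * Atom -> Type
( str -> Prod ) * Atom -> Type
( str -> Atom ) * Atom -> Type
( str -> str ) * Atom -> Type
( str -> str ) * str -> Type
( str -> str ) * str -> Prod
( str -> str ) * str -> Atom
( str -> str ) * str -> unit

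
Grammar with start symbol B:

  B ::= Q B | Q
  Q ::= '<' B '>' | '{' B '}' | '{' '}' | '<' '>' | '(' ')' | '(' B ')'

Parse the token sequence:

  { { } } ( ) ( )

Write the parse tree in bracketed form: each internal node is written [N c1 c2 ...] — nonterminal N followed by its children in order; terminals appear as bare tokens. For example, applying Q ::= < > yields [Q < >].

B
Q B
{ B } B
{ Q } B
{ { } } B
{ { } } Q B
{ { } } ( ) B
{ { } } ( ) Q
{ { } } ( ) ( )

[B [Q { [B [Q { }]] }] [B [Q ( )] [B [Q ( )]]]]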